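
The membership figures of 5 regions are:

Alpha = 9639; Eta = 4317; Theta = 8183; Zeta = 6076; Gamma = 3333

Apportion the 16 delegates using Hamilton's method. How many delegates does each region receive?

The standard divisor is 31548/16 ≈ 1971.75.
Standard quotas: Alpha 4.8886, Eta 2.1894, Theta 4.1501, Zeta 3.0815, Gamma 1.6904.
Lower quotas: Alpha 4, Eta 2, Theta 4, Zeta 3, Gamma 1 (sum 14, leaving 2 seats).
Remainders in descending order: Alpha 0.8886, Gamma 0.6904, Eta 0.1894, Theta 0.1501, Zeta 0.0815.
Largest remainders: Alpha, Gamma receive the extra seats.

Alpha=5, Eta=2, Theta=4, Zeta=3, Gamma=2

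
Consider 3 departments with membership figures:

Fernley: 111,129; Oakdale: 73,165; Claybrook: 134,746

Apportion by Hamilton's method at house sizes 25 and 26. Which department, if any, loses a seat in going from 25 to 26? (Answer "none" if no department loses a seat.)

none

At 25 seats: Fernley 9, Oakdale 6, Claybrook 10.
At 26 seats: Fernley 9, Oakdale 6, Claybrook 11.
No department's allocation decreased.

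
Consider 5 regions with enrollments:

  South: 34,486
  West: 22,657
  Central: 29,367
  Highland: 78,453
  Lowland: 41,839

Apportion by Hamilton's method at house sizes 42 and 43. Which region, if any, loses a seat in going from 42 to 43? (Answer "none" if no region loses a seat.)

none

At 42 seats: South 7, West 5, Central 6, Highland 16, Lowland 8.
At 43 seats: South 7, West 5, Central 6, Highland 16, Lowland 9.
No region's allocation decreased.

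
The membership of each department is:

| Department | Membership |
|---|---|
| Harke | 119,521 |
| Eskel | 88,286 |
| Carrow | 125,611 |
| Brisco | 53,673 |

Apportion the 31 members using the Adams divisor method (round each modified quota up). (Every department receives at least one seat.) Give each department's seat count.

Harke=9; Eskel=7; Carrow=10; Brisco=5

Standard divisor 387091/31 ≈ 12486.806; standard quotas: Harke 9.572, Eskel 7.070, Carrow 10.059, Brisco 4.298.
Rounding up gives 10, 8, 11, 5 = 34 seats, so the divisor must be adjusted.
With modified divisor 13350: modified quotas Harke 8.953, Eskel 6.613, Carrow 9.409, Brisco 4.020.
Rounding up: Harke 9, Eskel 7, Carrow 10, Brisco 5 (total 31).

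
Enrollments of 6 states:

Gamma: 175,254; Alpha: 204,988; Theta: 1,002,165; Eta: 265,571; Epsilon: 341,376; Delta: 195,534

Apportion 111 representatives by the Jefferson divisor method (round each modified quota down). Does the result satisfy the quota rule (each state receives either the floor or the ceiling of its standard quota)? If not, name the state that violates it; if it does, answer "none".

Standard quotas: Gamma 8.904, Alpha 10.414, Theta 50.914, Eta 13.492, Epsilon 17.343, Delta 9.934.
Jefferson allocation: Gamma 9, Alpha 10, Theta 52, Eta 13, Epsilon 17, Delta 10.
Theta has quota 50.914 (lower 50, upper 51) but receives 52 — outside the quota interval.

Theta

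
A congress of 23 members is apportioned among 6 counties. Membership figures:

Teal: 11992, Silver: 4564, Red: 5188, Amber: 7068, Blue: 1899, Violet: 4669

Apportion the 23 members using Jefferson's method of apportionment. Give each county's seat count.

Standard divisor 35380/23 ≈ 1538.261; standard quotas: Teal 7.796, Silver 2.967, Red 3.373, Amber 4.595, Blue 1.235, Violet 3.035.
Rounding down gives 7, 2, 3, 4, 1, 3 = 20 seats, so the divisor must be adjusted.
With modified divisor 1400: modified quotas Teal 8.566, Silver 3.260, Red 3.706, Amber 5.049, Blue 1.356, Violet 3.335.
Rounding down: Teal 8, Silver 3, Red 3, Amber 5, Blue 1, Violet 3 (total 23).

Teal 8, Silver 3, Red 3, Amber 5, Blue 1, Violet 3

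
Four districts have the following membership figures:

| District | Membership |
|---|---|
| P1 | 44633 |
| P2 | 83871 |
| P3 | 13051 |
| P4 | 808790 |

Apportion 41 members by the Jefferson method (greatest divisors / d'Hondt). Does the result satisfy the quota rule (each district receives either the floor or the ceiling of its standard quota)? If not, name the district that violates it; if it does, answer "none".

Standard quotas: P1 1.926, P2 3.618, P3 0.563, P4 34.893.
Jefferson allocation: P1 2, P2 3, P3 0, P4 36.
P4 has quota 34.893 (lower 34, upper 35) but receives 36 — outside the quota interval.

P4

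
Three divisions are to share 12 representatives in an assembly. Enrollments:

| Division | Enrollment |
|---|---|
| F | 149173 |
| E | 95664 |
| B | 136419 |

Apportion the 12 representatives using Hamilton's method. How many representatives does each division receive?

Standard divisor: 381256 ÷ 12 ≈ 31771.333.
Standard quotas: F 4.6952, E 3.0110, B 4.2938.
Lower quotas: F 4, E 3, B 4 (sum 11, leaving 1 seat).
Remainders in descending order: F 0.6952, B 0.2938, E 0.0110.
The surplus seat goes to F.

F 5, E 3, B 4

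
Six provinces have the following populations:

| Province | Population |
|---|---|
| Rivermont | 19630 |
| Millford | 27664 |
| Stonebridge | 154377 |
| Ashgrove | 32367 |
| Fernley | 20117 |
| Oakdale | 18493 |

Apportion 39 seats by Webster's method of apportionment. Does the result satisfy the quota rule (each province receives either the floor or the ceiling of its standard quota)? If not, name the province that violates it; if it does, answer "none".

Stonebridge

Standard quotas: Rivermont 2.808, Millford 3.957, Stonebridge 22.082, Ashgrove 4.630, Fernley 2.878, Oakdale 2.645.
Webster allocation: Rivermont 3, Millford 4, Stonebridge 21, Ashgrove 5, Fernley 3, Oakdale 3.
Stonebridge has quota 22.082 (lower 22, upper 23) but receives 21 — outside the quota interval.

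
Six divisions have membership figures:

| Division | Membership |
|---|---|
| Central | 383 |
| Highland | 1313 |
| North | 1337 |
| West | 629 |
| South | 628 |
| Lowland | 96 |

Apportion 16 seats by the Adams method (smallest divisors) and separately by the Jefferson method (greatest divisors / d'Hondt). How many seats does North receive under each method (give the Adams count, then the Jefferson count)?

5 and 6

Adams: Central 2, Highland 4, North 5, West 2, South 2, Lowland 1.
Jefferson: Central 1, Highland 5, North 6, West 2, South 2, Lowland 0.
North gets 5 under Adams and 6 under Jefferson.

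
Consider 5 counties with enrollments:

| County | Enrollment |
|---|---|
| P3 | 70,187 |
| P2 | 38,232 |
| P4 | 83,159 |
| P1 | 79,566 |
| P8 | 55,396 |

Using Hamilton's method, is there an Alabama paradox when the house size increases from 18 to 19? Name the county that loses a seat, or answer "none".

At 18 seats: P3 4, P2 2, P4 5, P1 4, P8 3.
At 19 seats: P3 4, P2 2, P4 5, P1 5, P8 3.
No county's allocation decreased.

none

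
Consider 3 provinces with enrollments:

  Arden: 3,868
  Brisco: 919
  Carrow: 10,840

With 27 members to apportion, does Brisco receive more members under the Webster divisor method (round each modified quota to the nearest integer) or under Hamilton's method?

Webster: Arden 7, Brisco 2, Carrow 18.
Hamilton: Arden 7, Brisco 1, Carrow 19.
Brisco gets 2 under Webster and 1 under Hamilton.

Webster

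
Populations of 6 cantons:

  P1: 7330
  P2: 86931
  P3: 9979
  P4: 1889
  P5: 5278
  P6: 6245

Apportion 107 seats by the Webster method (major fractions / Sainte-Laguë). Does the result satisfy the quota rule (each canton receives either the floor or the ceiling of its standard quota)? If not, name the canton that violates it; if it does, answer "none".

Standard quotas: P1 6.666, P2 79.060, P3 9.076, P4 1.718, P5 4.800, P6 5.680.
Webster allocation: P1 7, P2 78, P3 9, P4 2, P5 5, P6 6.
P2 has quota 79.060 (lower 79, upper 80) but receives 78 — outside the quota interval.

P2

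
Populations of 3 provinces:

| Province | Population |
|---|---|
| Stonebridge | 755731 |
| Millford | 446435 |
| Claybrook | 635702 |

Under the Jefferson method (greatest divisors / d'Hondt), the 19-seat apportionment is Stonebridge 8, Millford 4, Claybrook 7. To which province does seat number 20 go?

Priority for the next seat is population ÷ (current seats + 1).
Priorities: Stonebridge 83970.111, Millford 89287.000, Claybrook 79462.750.
Highest priority: Millford.

Millford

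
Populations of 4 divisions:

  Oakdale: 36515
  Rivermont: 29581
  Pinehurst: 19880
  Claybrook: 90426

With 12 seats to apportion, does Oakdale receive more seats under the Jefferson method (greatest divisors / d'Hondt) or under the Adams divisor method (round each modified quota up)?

Adams

Jefferson: Oakdale 2, Rivermont 2, Pinehurst 1, Claybrook 7.
Adams: Oakdale 3, Rivermont 2, Pinehurst 2, Claybrook 5.
Oakdale gets 2 under Jefferson and 3 under Adams.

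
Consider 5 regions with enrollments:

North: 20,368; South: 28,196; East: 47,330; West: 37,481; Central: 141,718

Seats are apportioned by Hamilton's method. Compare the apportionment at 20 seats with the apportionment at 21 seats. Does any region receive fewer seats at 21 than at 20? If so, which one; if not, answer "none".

North

At 20 seats: North 2, South 2, East 3, West 3, Central 10.
At 21 seats: North 1, South 2, East 4, West 3, Central 11.
North drops from 2 to 1.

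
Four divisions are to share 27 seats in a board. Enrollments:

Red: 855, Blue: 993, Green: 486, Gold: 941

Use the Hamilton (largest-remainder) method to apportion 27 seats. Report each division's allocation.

Total 3275; standard divisor 3275/27 ≈ 121.296.
Standard quotas: Red 7.049, Blue 8.187, Green 4.007, Gold 7.758.
Lower quotas: Red 7, Blue 8, Green 4, Gold 7 (sum 26, leaving 1 seat).
Remainders in descending order: Gold 0.758, Blue 0.187, Red 0.049, Green 0.007.
Largest remainder: Gold receives the extra seat.

Red 7, Blue 8, Green 4, Gold 8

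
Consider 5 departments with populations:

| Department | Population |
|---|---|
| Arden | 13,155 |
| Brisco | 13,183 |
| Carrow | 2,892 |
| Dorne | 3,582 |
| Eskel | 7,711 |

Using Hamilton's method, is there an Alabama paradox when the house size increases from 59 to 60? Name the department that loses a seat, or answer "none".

Eskel

At 59 seats: Arden 19, Brisco 19, Carrow 4, Dorne 5, Eskel 12.
At 60 seats: Arden 20, Brisco 20, Carrow 4, Dorne 5, Eskel 11.
Eskel drops from 12 to 11.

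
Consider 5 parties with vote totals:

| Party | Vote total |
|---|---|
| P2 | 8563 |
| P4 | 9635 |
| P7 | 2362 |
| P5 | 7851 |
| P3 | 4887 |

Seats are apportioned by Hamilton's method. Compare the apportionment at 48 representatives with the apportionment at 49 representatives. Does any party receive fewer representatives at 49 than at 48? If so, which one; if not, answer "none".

P7

At 48 seats: P2 12, P4 14, P7 4, P5 11, P3 7.
At 49 seats: P2 13, P4 14, P7 3, P5 12, P3 7.
P7 drops from 4 to 3.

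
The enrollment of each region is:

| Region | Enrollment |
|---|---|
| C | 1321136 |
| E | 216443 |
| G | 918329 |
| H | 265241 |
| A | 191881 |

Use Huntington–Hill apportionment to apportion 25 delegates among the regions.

C 11; E 2; G 8; H 2; A 2

With divisor 118854: modified quotas C 11.116, E 1.821, G 7.727, H 2.232, A 1.614.
Geometric-mean thresholds: C √(11·12)=11.489, E √(1·2)=1.414, G √(7·8)=7.483, H √(2·3)=2.449, A √(1·2)=1.414.
Each quota rounded against its threshold gives C 11, E 2, G 8, H 2, A 2 (total 25).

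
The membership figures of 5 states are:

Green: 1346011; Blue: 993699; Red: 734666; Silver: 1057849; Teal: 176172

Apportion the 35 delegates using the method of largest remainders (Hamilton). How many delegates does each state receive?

Green=11, Blue=8, Red=6, Silver=9, Teal=1

Total 4308397; standard divisor 4308397/35 ≈ 123097.057.
Standard quotas: Green 10.9346, Blue 8.0725, Red 5.9682, Silver 8.5936, Teal 1.4312.
Lower quotas: Green 10, Blue 8, Red 5, Silver 8, Teal 1 (sum 32, leaving 3 seats).
Remainders in descending order: Red 0.9682, Green 0.9346, Silver 0.5936, Teal 0.4312, Blue 0.0725.
Largest remainders: Red, Green, Silver receive the extra seats.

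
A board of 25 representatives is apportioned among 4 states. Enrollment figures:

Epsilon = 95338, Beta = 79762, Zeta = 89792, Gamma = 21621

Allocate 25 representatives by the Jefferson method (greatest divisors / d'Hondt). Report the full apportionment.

Standard divisor 286513/25 ≈ 11460.52; standard quotas: Epsilon 8.319, Beta 6.960, Zeta 7.835, Gamma 1.887.
Rounding down gives 8, 6, 7, 1 = 22 seats, so the divisor must be adjusted.
With modified divisor 10700: modified quotas Epsilon 8.910, Beta 7.454, Zeta 8.392, Gamma 2.021.
Rounding down: Epsilon 8, Beta 7, Zeta 8, Gamma 2 (total 25).

Epsilon 8; Beta 7; Zeta 8; Gamma 2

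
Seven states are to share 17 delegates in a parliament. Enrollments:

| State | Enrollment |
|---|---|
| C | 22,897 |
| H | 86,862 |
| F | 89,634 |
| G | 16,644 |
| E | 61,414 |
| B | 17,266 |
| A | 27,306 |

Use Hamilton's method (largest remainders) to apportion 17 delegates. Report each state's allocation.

C=1; H=5; F=5; G=1; E=3; B=1; A=1

The standard divisor is 322023/17 ≈ 18942.529.
Standard quotas: C 1.2088, H 4.5856, F 4.7319, G 0.8787, E 3.2421, B 0.9115, A 1.4415.
Lower quotas: C 1, H 4, F 4, G 0, E 3, B 0, A 1 (sum 13, leaving 4 seats).
Remainders in descending order: B 0.9115, G 0.8787, F 0.7319, H 0.5856, A 0.4415, E 0.2421, C 0.2088.
Largest remainders: B, G, F, H receive the extra seats.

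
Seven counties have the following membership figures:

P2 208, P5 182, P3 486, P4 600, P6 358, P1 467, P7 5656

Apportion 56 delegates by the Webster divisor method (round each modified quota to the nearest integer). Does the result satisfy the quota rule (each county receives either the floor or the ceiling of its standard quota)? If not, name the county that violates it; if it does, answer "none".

P7

Standard quotas: P2 1.464, P5 1.281, P3 3.420, P4 4.223, P6 2.520, P1 3.287, P7 39.806.
Webster allocation: P2 1, P5 1, P3 3, P4 4, P6 3, P1 3, P7 41.
P7 has quota 39.806 (lower 39, upper 40) but receives 41 — outside the quota interval.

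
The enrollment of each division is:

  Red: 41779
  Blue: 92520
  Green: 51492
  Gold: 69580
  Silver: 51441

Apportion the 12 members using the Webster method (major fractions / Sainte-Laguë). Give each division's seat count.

Red: 2, Blue: 3, Green: 2, Gold: 3, Silver: 2

Standard divisor 306812/12 ≈ 25567.667; standard quotas: Red 1.634, Blue 3.619, Green 2.014, Gold 2.721, Silver 2.012.
Rounding to the nearest integer gives 2, 4, 2, 3, 2 = 13 seats, so the divisor must be adjusted.
With modified divisor 27100: modified quotas Red 1.542, Blue 3.414, Green 1.900, Gold 2.568, Silver 1.898.
Rounding to the nearest integer: Red 2, Blue 3, Green 2, Gold 3, Silver 2 (total 12).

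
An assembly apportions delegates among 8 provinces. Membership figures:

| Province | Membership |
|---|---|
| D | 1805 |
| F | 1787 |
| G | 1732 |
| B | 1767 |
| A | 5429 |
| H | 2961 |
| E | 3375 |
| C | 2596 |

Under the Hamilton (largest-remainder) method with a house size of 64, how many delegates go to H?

9

Standard divisor: 21452 ÷ 64 ≈ 335.188.
Standard quotas: D 5.3850, F 5.3313, G 5.1673, B 5.2717, A 16.1969, H 8.8339, E 10.0690, C 7.7449.
Lower quotas: D 5, F 5, G 5, B 5, A 16, H 8, E 10, C 7 (sum 61, leaving 3 seats).
Remainders in descending order: H 0.8339, C 0.7449, D 0.3850, F 0.3313, B 0.2717, A 0.1969, G 0.1673, E 0.0690.
Largest remainders: H, C, D receive the extra seats.
H receives 9.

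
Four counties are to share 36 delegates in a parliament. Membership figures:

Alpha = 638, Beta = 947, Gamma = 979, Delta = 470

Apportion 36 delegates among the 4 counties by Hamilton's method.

The standard divisor is 3034/36 ≈ 84.278.
Standard quotas: Alpha 7.570, Beta 11.237, Gamma 11.616, Delta 5.577.
Lower quotas: Alpha 7, Beta 11, Gamma 11, Delta 5 (sum 34, leaving 2 seats).
Remainders in descending order: Gamma 0.616, Delta 0.577, Alpha 0.570, Beta 0.237.
Largest remainders: Gamma, Delta receive the extra seats.

Alpha=7, Beta=11, Gamma=12, Delta=6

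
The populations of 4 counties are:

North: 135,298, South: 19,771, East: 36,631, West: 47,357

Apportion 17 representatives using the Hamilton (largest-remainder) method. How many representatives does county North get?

Total 239057; standard divisor 239057/17 ≈ 14062.176.
Standard quotas: North 9.6214, South 1.4060, East 2.6049, West 3.3677.
Lower quotas: North 9, South 1, East 2, West 3 (sum 15, leaving 2 seats).
Remainders in descending order: North 0.6214, East 0.6049, South 0.4060, West 0.3677.
The surplus seats go to North, East.
North receives 10.

10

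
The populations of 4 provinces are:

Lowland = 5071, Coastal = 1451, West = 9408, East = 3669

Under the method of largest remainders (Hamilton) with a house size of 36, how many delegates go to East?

Standard divisor: 19599 ÷ 36 ≈ 544.417.
Standard quotas: Lowland 9.3146, Coastal 2.6652, West 17.2809, East 6.7393.
Lower quotas: Lowland 9, Coastal 2, West 17, East 6 (sum 34, leaving 2 seats).
Remainders in descending order: East 0.7393, Coastal 0.6652, Lowland 0.3146, West 0.2809.
The surplus seats go to East, Coastal.
East receives 7.

7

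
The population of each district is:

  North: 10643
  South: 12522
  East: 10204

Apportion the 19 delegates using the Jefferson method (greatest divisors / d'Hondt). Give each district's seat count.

Standard divisor 33369/19 ≈ 1756.263; standard quotas: North 6.060, South 7.130, East 5.810.
Rounding down gives 6, 7, 5 = 18 seats, so the divisor must be adjusted.
With modified divisor 1600: modified quotas North 6.652, South 7.826, East 6.378.
Rounding down: North 6, South 7, East 6 (total 19).

North 6, South 7, East 6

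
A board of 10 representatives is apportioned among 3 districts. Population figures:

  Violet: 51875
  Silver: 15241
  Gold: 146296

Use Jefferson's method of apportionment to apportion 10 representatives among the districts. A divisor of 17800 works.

Violet: 2; Silver: 0; Gold: 8

With modified divisor 17800: modified quotas Violet 2.914, Silver 0.856, Gold 8.219.
Rounding down: Violet 2, Silver 0, Gold 8 (total 10).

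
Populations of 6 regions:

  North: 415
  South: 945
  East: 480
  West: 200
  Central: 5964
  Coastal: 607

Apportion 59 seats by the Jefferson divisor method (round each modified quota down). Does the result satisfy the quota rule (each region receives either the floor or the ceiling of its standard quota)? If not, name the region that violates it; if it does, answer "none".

Standard quotas: North 2.843, South 6.475, East 3.289, West 1.370, Central 40.864, Coastal 4.159.
Jefferson allocation: North 2, South 6, East 3, West 1, Central 43, Coastal 4.
Central has quota 40.864 (lower 40, upper 41) but receives 43 — outside the quota interval.

Central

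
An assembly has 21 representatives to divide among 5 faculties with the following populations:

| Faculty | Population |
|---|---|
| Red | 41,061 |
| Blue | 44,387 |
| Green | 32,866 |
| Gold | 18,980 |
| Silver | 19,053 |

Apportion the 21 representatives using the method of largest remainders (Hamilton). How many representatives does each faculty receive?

Red 5, Blue 6, Green 4, Gold 3, Silver 3

Total 156347; standard divisor 156347/21 ≈ 7445.095.
Standard quotas: Red 5.5152, Blue 5.9619, Green 4.4144, Gold 2.5493, Silver 2.5591.
Lower quotas: Red 5, Blue 5, Green 4, Gold 2, Silver 2 (sum 18, leaving 3 seats).
Remainders in descending order: Blue 0.9619, Silver 0.5591, Gold 0.5493, Red 0.5152, Green 0.4144.
Largest remainders: Blue, Silver, Gold receive the extra seats.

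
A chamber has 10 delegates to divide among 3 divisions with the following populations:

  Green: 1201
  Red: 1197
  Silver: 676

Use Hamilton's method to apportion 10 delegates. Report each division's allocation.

Green 4, Red 4, Silver 2

Standard divisor: 3074 ÷ 10 ≈ 307.4.
Standard quotas: Green 3.907, Red 3.894, Silver 2.199.
Lower quotas: Green 3, Red 3, Silver 2 (sum 8, leaving 2 seats).
Remainders in descending order: Green 0.907, Red 0.894, Silver 0.199.
Largest remainders: Green, Red receive the extra seats.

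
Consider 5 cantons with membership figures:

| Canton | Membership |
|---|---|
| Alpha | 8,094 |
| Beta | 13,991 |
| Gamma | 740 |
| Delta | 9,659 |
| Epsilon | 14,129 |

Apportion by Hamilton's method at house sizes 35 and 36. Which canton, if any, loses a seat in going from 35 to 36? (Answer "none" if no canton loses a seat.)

At 35 seats: Alpha 6, Beta 10, Gamma 1, Delta 7, Epsilon 11.
At 36 seats: Alpha 6, Beta 11, Gamma 1, Delta 7, Epsilon 11.
No canton's allocation decreased.

none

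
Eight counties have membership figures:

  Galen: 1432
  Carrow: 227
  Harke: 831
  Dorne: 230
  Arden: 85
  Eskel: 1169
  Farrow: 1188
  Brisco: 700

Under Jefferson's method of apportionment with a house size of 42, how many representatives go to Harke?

Standard divisor 5862/42 ≈ 139.571; standard quotas: Galen 10.260, Carrow 1.626, Harke 5.954, Dorne 1.648, Arden 0.609, Eskel 8.376, Farrow 8.512, Brisco 5.015.
Rounding down gives 10, 1, 5, 1, 0, 8, 8, 5 = 38 seats, so the divisor must be adjusted.
With modified divisor 120: modified quotas Galen 11.933, Carrow 1.892, Harke 6.925, Dorne 1.917, Arden 0.708, Eskel 9.742, Farrow 9.900, Brisco 5.833.
Rounding down: Galen 11, Carrow 1, Harke 6, Dorne 1, Arden 0, Eskel 9, Farrow 9, Brisco 5 (total 42).
Harke receives 6.

6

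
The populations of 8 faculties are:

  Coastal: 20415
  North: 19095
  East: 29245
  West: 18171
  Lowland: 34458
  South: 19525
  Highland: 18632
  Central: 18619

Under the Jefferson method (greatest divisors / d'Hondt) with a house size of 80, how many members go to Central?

8

Standard divisor 178160/80 ≈ 2227; standard quotas: Coastal 9.167, North 8.574, East 13.132, West 8.159, Lowland 15.473, South 8.767, Highland 8.366, Central 8.361.
Rounding down gives 9, 8, 13, 8, 15, 8, 8, 8 = 77 seats, so the divisor must be adjusted.
With modified divisor 2100: modified quotas Coastal 9.721, North 9.093, East 13.926, West 8.653, Lowland 16.409, South 9.298, Highland 8.872, Central 8.866.
Rounding down: Coastal 9, North 9, East 13, West 8, Lowland 16, South 9, Highland 8, Central 8 (total 80).
Central receives 8.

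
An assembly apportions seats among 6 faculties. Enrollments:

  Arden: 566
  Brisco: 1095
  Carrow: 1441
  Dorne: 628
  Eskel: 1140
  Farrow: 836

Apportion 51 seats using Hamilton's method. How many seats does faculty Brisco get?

10

Total 5706; standard divisor 5706/51 ≈ 111.882.
Standard quotas: Arden 5.059, Brisco 9.787, Carrow 12.880, Dorne 5.613, Eskel 10.189, Farrow 7.472.
Lower quotas: Arden 5, Brisco 9, Carrow 12, Dorne 5, Eskel 10, Farrow 7 (sum 48, leaving 3 seats).
Remainders in descending order: Carrow 0.880, Brisco 0.787, Dorne 0.613, Farrow 0.472, Eskel 0.189, Arden 0.059.
The surplus seats go to Carrow, Brisco, Dorne.
Brisco receives 10.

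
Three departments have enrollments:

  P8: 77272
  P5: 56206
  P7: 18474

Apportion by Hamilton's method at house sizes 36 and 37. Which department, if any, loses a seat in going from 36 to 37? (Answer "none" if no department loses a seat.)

At 36 seats: P8 18, P5 13, P7 5.
At 37 seats: P8 19, P5 14, P7 4.
P7 drops from 5 to 4.

P7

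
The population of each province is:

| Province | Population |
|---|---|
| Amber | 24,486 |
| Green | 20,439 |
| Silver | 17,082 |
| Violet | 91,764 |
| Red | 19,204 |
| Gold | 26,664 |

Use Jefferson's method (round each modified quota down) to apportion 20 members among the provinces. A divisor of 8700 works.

With modified divisor 8700: modified quotas Amber 2.814, Green 2.349, Silver 1.963, Violet 10.548, Red 2.207, Gold 3.065.
Rounding down: Amber 2, Green 2, Silver 1, Violet 10, Red 2, Gold 3 (total 20).

Amber: 2; Green: 2; Silver: 1; Violet: 10; Red: 2; Gold: 3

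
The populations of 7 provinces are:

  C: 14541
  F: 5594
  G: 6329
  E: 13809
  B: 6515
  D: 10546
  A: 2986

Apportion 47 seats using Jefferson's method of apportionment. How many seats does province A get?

2

Standard divisor 60320/47 ≈ 1283.404; standard quotas: C 11.330, F 4.359, G 4.931, E 10.760, B 5.076, D 8.217, A 2.327.
Rounding down gives 11, 4, 4, 10, 5, 8, 2 = 44 seats, so the divisor must be adjusted.
With modified divisor 1200: modified quotas C 12.117, F 4.662, G 5.274, E 11.508, B 5.429, D 8.788, A 2.488.
Rounding down: C 12, F 4, G 5, E 11, B 5, D 8, A 2 (total 47).
A receives 2.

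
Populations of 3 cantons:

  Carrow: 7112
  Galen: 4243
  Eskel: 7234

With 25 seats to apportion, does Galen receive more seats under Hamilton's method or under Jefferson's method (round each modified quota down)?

Hamilton: Carrow 9, Galen 6, Eskel 10.
Jefferson: Carrow 10, Galen 5, Eskel 10.
Galen gets 6 under Hamilton and 5 under Jefferson.

Hamilton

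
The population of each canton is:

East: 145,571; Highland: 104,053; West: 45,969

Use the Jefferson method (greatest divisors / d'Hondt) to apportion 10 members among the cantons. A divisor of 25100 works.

East=5, Highland=4, West=1

With modified divisor 25100: modified quotas East 5.800, Highland 4.146, West 1.831.
Rounding down: East 5, Highland 4, West 1 (total 10).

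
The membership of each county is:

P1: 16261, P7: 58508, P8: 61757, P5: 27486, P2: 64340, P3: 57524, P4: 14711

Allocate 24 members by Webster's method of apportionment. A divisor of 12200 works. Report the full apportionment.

P1: 1, P7: 5, P8: 5, P5: 2, P2: 5, P3: 5, P4: 1

With modified divisor 12200: modified quotas P1 1.333, P7 4.796, P8 5.062, P5 2.253, P2 5.274, P3 4.715, P4 1.206.
Rounding to the nearest integer: P1 1, P7 5, P8 5, P5 2, P2 5, P3 5, P4 1 (total 24).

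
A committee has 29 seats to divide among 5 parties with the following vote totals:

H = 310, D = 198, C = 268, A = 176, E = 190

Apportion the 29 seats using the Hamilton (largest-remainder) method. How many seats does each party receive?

H 8; D 5; C 7; A 4; E 5

The standard divisor is 1142/29 ≈ 39.379.
Standard quotas: H 7.872, D 5.028, C 6.806, A 4.469, E 4.825.
Lower quotas: H 7, D 5, C 6, A 4, E 4 (sum 26, leaving 3 seats).
Remainders in descending order: H 0.872, E 0.825, C 0.806, A 0.469, D 0.028.
Largest remainders: H, E, C receive the extra seats.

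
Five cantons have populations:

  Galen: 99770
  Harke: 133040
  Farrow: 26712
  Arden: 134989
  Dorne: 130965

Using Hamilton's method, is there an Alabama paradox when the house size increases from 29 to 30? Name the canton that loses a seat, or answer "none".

Farrow

At 29 seats: Galen 6, Harke 7, Farrow 2, Arden 7, Dorne 7.
At 30 seats: Galen 6, Harke 8, Farrow 1, Arden 8, Dorne 7.
Farrow drops from 2 to 1.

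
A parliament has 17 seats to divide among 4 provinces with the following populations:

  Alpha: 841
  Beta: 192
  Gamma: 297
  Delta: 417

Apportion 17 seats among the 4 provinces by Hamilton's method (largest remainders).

Alpha 8, Beta 2, Gamma 3, Delta 4

The standard divisor is 1747/17 ≈ 102.765.
Standard quotas: Alpha 8.184, Beta 1.868, Gamma 2.890, Delta 4.058.
Lower quotas: Alpha 8, Beta 1, Gamma 2, Delta 4 (sum 15, leaving 2 seats).
Remainders in descending order: Gamma 0.890, Beta 0.868, Alpha 0.184, Delta 0.058.
Largest remainders: Gamma, Beta receive the extra seats.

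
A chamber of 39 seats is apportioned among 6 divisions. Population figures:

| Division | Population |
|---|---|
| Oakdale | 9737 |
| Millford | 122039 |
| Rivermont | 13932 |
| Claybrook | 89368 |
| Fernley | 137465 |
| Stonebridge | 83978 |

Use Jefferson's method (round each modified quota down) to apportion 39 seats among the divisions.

Standard divisor 456519/39 ≈ 11705.615; standard quotas: Oakdale 0.832, Millford 10.426, Rivermont 1.190, Claybrook 7.635, Fernley 11.744, Stonebridge 7.174.
Rounding down gives 0, 10, 1, 7, 11, 7 = 36 seats, so the divisor must be adjusted.
With modified divisor 10800: modified quotas Oakdale 0.902, Millford 11.300, Rivermont 1.290, Claybrook 8.275, Fernley 12.728, Stonebridge 7.776.
Rounding down: Oakdale 0, Millford 11, Rivermont 1, Claybrook 8, Fernley 12, Stonebridge 7 (total 39).

Oakdale=0, Millford=11, Rivermont=1, Claybrook=8, Fernley=12, Stonebridge=7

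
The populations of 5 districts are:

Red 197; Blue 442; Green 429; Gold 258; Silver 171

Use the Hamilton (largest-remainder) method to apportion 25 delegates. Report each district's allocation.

Standard divisor: 1497 ÷ 25 ≈ 59.88.
Standard quotas: Red 3.290, Blue 7.381, Green 7.164, Gold 4.309, Silver 2.856.
Lower quotas: Red 3, Blue 7, Green 7, Gold 4, Silver 2 (sum 23, leaving 2 seats).
Remainders in descending order: Silver 0.856, Blue 0.381, Gold 0.309, Red 0.290, Green 0.164.
The surplus seats go to Silver, Blue.

Red=3; Blue=8; Green=7; Gold=4; Silver=3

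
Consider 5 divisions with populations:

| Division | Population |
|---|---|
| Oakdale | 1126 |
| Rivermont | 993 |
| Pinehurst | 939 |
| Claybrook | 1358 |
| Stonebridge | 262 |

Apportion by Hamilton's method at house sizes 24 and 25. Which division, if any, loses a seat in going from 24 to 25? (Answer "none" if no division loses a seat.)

none

At 24 seats: Oakdale 6, Rivermont 5, Pinehurst 5, Claybrook 7, Stonebridge 1.
At 25 seats: Oakdale 6, Rivermont 5, Pinehurst 5, Claybrook 7, Stonebridge 2.
No division's allocation decreased.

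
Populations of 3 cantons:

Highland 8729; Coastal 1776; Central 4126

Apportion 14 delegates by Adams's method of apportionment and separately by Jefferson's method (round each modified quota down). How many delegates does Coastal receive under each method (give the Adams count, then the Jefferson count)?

2 and 1

Adams: Highland 8, Coastal 2, Central 4.
Jefferson: Highland 9, Coastal 1, Central 4.
Coastal gets 2 under Adams and 1 under Jefferson.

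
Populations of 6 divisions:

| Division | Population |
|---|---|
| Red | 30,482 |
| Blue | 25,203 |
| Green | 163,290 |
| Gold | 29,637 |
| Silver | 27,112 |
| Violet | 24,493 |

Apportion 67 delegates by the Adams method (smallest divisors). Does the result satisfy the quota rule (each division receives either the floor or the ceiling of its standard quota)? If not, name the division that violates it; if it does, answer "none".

Standard quotas: Red 6.803, Blue 5.625, Green 36.442, Gold 6.614, Silver 6.051, Violet 5.466.
Adams allocation: Red 7, Blue 6, Green 35, Gold 7, Silver 6, Violet 6.
Green has quota 36.442 (lower 36, upper 37) but receives 35 — outside the quota interval.

Green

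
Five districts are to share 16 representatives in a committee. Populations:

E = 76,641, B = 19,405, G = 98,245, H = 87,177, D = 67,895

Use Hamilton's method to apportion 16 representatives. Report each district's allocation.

Standard divisor: 349363 ÷ 16 ≈ 21835.188.
Standard quotas: E 3.5100, B 0.8887, G 4.4994, H 3.9925, D 3.1094.
Lower quotas: E 3, B 0, G 4, H 3, D 3 (sum 13, leaving 3 seats).
Remainders in descending order: H 0.9925, B 0.8887, E 0.5100, G 0.4994, D 0.1094.
The surplus seats go to H, B, E.

E=4; B=1; G=4; H=4; D=3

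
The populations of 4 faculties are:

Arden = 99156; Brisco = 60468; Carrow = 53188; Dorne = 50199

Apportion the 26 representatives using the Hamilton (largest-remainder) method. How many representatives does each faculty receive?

Total 263011; standard divisor 263011/26 ≈ 10115.808.
Standard quotas: Arden 9.8021, Brisco 5.9776, Carrow 5.2579, Dorne 4.9624.
Lower quotas: Arden 9, Brisco 5, Carrow 5, Dorne 4 (sum 23, leaving 3 seats).
Remainders in descending order: Brisco 0.9776, Dorne 0.9624, Arden 0.8021, Carrow 0.2579.
The surplus seats go to Brisco, Dorne, Arden.

Arden=10, Brisco=6, Carrow=5, Dorne=5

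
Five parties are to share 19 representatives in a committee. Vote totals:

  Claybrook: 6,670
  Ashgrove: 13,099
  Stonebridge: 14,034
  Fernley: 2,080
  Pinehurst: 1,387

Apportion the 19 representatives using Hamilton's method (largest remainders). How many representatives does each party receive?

Claybrook 3, Ashgrove 7, Stonebridge 7, Fernley 1, Pinehurst 1

The standard divisor is 37270/19 ≈ 1961.579.
Standard quotas: Claybrook 3.4003, Ashgrove 6.6778, Stonebridge 7.1544, Fernley 1.0604, Pinehurst 0.7071.
Lower quotas: Claybrook 3, Ashgrove 6, Stonebridge 7, Fernley 1, Pinehurst 0 (sum 17, leaving 2 seats).
Remainders in descending order: Pinehurst 0.7071, Ashgrove 0.6778, Claybrook 0.4003, Stonebridge 0.1544, Fernley 0.0604.
The surplus seats go to Pinehurst, Ashgrove.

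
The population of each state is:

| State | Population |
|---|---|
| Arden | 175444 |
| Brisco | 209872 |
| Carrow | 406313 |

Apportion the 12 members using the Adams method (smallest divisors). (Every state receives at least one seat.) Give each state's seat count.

Standard divisor 791629/12 ≈ 65969.083; standard quotas: Arden 2.659, Brisco 3.181, Carrow 6.159.
Rounding up gives 3, 4, 7 = 14 seats, so the divisor must be adjusted.
With modified divisor 75600: modified quotas Arden 2.321, Brisco 2.776, Carrow 5.375.
Rounding up: Arden 3, Brisco 3, Carrow 6 (total 12).

Arden 3, Brisco 3, Carrow 6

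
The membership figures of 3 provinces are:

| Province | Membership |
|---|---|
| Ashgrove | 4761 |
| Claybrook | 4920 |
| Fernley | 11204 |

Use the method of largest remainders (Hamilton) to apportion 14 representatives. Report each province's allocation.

The standard divisor is 20885/14 ≈ 1491.786.
Standard quotas: Ashgrove 3.1915, Claybrook 3.2981, Fernley 7.5105.
Lower quotas: Ashgrove 3, Claybrook 3, Fernley 7 (sum 13, leaving 1 seat).
Remainders in descending order: Fernley 0.5105, Claybrook 0.2981, Ashgrove 0.1915.
Largest remainder: Fernley receives the extra seat.

Ashgrove: 3, Claybrook: 3, Fernley: 8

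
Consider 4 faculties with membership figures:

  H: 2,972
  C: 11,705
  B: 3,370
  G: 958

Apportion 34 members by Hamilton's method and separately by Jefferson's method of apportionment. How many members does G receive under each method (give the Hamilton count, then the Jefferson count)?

Hamilton: H 5, C 21, B 6, G 2.
Jefferson: H 5, C 22, B 6, G 1.
G gets 2 under Hamilton and 1 under Jefferson.

2 and 1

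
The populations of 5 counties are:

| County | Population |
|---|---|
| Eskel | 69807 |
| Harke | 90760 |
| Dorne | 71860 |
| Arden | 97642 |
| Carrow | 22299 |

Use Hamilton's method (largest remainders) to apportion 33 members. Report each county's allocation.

Eskel=7, Harke=8, Dorne=7, Arden=9, Carrow=2

The standard divisor is 352368/33 ≈ 10677.818.
Standard quotas: Eskel 6.5376, Harke 8.4999, Dorne 6.7298, Arden 9.1444, Carrow 2.0883.
Lower quotas: Eskel 6, Harke 8, Dorne 6, Arden 9, Carrow 2 (sum 31, leaving 2 seats).
Remainders in descending order: Dorne 0.7298, Eskel 0.5376, Harke 0.4999, Arden 0.1444, Carrow 0.0883.
Largest remainders: Dorne, Eskel receive the extra seats.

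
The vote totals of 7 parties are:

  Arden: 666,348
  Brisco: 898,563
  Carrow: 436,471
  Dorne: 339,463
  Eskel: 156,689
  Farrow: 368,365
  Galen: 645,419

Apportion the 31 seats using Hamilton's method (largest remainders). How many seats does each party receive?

The standard divisor is 3511318/31 ≈ 113268.323.
Standard quotas: Arden 5.8829, Brisco 7.9330, Carrow 3.8534, Dorne 2.9970, Eskel 1.3833, Farrow 3.2521, Galen 5.6981.
Lower quotas: Arden 5, Brisco 7, Carrow 3, Dorne 2, Eskel 1, Farrow 3, Galen 5 (sum 26, leaving 5 seats).
Remainders in descending order: Dorne 0.9970, Brisco 0.9330, Arden 0.8829, Carrow 0.8534, Galen 0.6981, Eskel 0.3833, Farrow 0.2521.
The surplus seats go to Dorne, Brisco, Arden, Carrow, Galen.

Arden 6, Brisco 8, Carrow 4, Dorne 3, Eskel 1, Farrow 3, Galen 6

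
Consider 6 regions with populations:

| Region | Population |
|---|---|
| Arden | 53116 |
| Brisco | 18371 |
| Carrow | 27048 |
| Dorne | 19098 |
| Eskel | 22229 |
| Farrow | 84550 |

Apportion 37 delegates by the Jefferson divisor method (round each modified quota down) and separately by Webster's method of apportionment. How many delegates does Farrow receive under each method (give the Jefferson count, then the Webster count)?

Jefferson: Arden 9, Brisco 3, Carrow 4, Dorne 3, Eskel 3, Farrow 15.
Webster: Arden 9, Brisco 3, Carrow 4, Dorne 3, Eskel 4, Farrow 14.
Farrow gets 15 under Jefferson and 14 under Webster.

15 and 14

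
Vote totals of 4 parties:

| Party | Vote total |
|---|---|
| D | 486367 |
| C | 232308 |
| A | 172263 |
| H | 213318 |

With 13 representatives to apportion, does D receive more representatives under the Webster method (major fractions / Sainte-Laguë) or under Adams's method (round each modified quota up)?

Webster

Webster: D 6, C 3, A 2, H 2.
Adams: D 5, C 3, A 2, H 3.
D gets 6 under Webster and 5 under Adams.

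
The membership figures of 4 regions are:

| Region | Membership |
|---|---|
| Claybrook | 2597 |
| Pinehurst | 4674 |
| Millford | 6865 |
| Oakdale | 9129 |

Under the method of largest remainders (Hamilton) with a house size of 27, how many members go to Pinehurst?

5

The standard divisor is 23265/27 ≈ 861.667.
Standard quotas: Claybrook 3.0139, Pinehurst 5.4244, Millford 7.9671, Oakdale 10.5946.
Lower quotas: Claybrook 3, Pinehurst 5, Millford 7, Oakdale 10 (sum 25, leaving 2 seats).
Remainders in descending order: Millford 0.9671, Oakdale 0.5946, Pinehurst 0.4244, Claybrook 0.0139.
The surplus seats go to Millford, Oakdale.
Pinehurst receives 5.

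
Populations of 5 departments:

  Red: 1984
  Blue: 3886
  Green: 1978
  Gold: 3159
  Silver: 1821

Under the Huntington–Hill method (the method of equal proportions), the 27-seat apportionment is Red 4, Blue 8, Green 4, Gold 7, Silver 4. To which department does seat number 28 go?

Priority for the next seat is population ÷ (√(s·(s+1))).
Priorities: Red 443.636, Blue 457.969, Green 442.294, Gold 422.139, Silver 407.188.
Highest priority: Blue.

Blue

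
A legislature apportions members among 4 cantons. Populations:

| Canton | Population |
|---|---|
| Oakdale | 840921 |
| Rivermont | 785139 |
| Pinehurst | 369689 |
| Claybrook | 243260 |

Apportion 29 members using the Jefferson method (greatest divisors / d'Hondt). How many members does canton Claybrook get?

3

Standard divisor 2239009/29 ≈ 77207.207; standard quotas: Oakdale 10.892, Rivermont 10.169, Pinehurst 4.788, Claybrook 3.151.
Rounding down gives 10, 10, 4, 3 = 27 seats, so the divisor must be adjusted.
With modified divisor 72700: modified quotas Oakdale 11.567, Rivermont 10.800, Pinehurst 5.085, Claybrook 3.346.
Rounding down: Oakdale 11, Rivermont 10, Pinehurst 5, Claybrook 3 (total 29).
Claybrook receives 3.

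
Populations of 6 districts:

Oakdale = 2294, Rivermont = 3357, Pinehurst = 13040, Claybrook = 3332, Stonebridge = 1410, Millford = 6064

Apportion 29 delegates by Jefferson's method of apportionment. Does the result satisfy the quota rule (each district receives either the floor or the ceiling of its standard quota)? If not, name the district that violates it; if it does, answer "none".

Pinehurst

Standard quotas: Oakdale 2.255, Rivermont 3.300, Pinehurst 12.820, Claybrook 3.276, Stonebridge 1.386, Millford 5.962.
Jefferson allocation: Oakdale 2, Rivermont 3, Pinehurst 14, Claybrook 3, Stonebridge 1, Millford 6.
Pinehurst has quota 12.820 (lower 12, upper 13) but receives 14 — outside the quota interval.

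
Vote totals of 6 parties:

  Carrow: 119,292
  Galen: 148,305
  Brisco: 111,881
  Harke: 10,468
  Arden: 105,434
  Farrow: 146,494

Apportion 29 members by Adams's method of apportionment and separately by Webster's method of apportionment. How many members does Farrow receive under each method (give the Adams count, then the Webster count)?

Adams: Carrow 5, Galen 7, Brisco 5, Harke 1, Arden 5, Farrow 6.
Webster: Carrow 5, Galen 7, Brisco 5, Harke 0, Arden 5, Farrow 7.
Farrow gets 6 under Adams and 7 under Webster.

6 and 7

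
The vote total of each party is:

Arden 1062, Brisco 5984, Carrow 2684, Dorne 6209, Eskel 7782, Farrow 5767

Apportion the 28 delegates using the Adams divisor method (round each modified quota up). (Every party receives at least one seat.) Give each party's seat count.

Arden=1, Brisco=6, Carrow=3, Dorne=6, Eskel=7, Farrow=5

Standard divisor 29488/28 ≈ 1053.143; standard quotas: Arden 1.008, Brisco 5.682, Carrow 2.549, Dorne 5.896, Eskel 7.389, Farrow 5.476.
Rounding up gives 2, 6, 3, 6, 8, 6 = 31 seats, so the divisor must be adjusted.
With modified divisor 1180: modified quotas Arden 0.900, Brisco 5.071, Carrow 2.275, Dorne 5.262, Eskel 6.595, Farrow 4.887.
Rounding up: Arden 1, Brisco 6, Carrow 3, Dorne 6, Eskel 7, Farrow 5 (total 28).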